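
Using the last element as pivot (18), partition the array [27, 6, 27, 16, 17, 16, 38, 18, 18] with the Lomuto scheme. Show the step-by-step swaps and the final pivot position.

Lomuto partition with pivot = 18:

Initial array: [27, 6, 27, 16, 17, 16, 38, 18, 18]

arr[0]=27 > 18: no swap
arr[1]=6 <= 18: swap with position 0, array becomes [6, 27, 27, 16, 17, 16, 38, 18, 18]
arr[2]=27 > 18: no swap
arr[3]=16 <= 18: swap with position 1, array becomes [6, 16, 27, 27, 17, 16, 38, 18, 18]
arr[4]=17 <= 18: swap with position 2, array becomes [6, 16, 17, 27, 27, 16, 38, 18, 18]
arr[5]=16 <= 18: swap with position 3, array becomes [6, 16, 17, 16, 27, 27, 38, 18, 18]
arr[6]=38 > 18: no swap
arr[7]=18 <= 18: swap with position 4, array becomes [6, 16, 17, 16, 18, 27, 38, 27, 18]

Place pivot at position 5: [6, 16, 17, 16, 18, 18, 38, 27, 27]
Pivot position: 5

After partitioning with pivot 18, the array becomes [6, 16, 17, 16, 18, 18, 38, 27, 27]. The pivot is placed at index 5. All elements to the left of the pivot are <= 18, and all elements to the right are > 18.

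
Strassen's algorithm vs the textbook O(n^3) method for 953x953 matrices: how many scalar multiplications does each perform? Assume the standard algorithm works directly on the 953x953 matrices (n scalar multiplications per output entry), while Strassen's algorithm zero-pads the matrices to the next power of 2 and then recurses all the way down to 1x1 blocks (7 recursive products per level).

Matrix multiplication for 953x953 matrices:

Strassen's algorithm requires power-of-2 dimensions. Pad 953x953 to 1024x1024 (next power of 2).

Standard algorithm: 953^3 = 865523177 multiplications
Strassen's algorithm: 7^(log2(1024)) = 7^10 = 282475249 multiplications
Savings: 865523177 - 282475249 = 583047928 multiplications

Standard: 865523177 multiplications (953^3). Strassen: 282475249 multiplications (7^10, after padding to 1024x1024). Strassen reduces 8 recursive multiplications to 7 at each level.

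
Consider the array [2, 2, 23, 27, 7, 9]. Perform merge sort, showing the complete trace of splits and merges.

Merge sort trace:

Split: [2, 2, 23, 27, 7, 9] -> [2, 2, 23] and [27, 7, 9]
  Split: [2, 2, 23] -> [2] and [2, 23]
    Split: [2, 23] -> [2] and [23]
    Merge: [2] + [23] -> [2, 23]
  Merge: [2] + [2, 23] -> [2, 2, 23]
  Split: [27, 7, 9] -> [27] and [7, 9]
    Split: [7, 9] -> [7] and [9]
    Merge: [7] + [9] -> [7, 9]
  Merge: [27] + [7, 9] -> [7, 9, 27]
Merge: [2, 2, 23] + [7, 9, 27] -> [2, 2, 7, 9, 23, 27]

Final sorted array: [2, 2, 7, 9, 23, 27]

The merge sort proceeds by recursively splitting the array and merging sorted halves.
After all merges, the sorted array is [2, 2, 7, 9, 23, 27].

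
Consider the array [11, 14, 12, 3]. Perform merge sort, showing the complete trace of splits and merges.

Merge sort trace:

Split: [11, 14, 12, 3] -> [11, 14] and [12, 3]
  Split: [11, 14] -> [11] and [14]
  Merge: [11] + [14] -> [11, 14]
  Split: [12, 3] -> [12] and [3]
  Merge: [12] + [3] -> [3, 12]
Merge: [11, 14] + [3, 12] -> [3, 11, 12, 14]

Final sorted array: [3, 11, 12, 14]

The merge sort proceeds by recursively splitting the array and merging sorted halves.
After all merges, the sorted array is [3, 11, 12, 14].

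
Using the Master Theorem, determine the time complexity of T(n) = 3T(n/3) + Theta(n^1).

Master Theorem for T(n) = 3T(n/3) + O(n^1):

a = 3, b = 3, c = 1
log_b(a) = log_3(3) = 1.0000

Case 2: c = 1 = log_3(3) = 1.0000
T(n) = O(n^1 log n) = O(n log n)

For T(n) = 3T(n/3) + O(n^1): log_3(3) = 1.0000. This is Case 2 of the Master Theorem (c = log_b(a), equal work at all levels), giving O(n log n).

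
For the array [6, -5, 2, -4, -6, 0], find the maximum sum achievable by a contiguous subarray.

Using Kadane's algorithm on [6, -5, 2, -4, -6, 0]:

Scanning through the array:
Position 1 (value -5): max_ending_here = 1, max_so_far = 6
Position 2 (value 2): max_ending_here = 3, max_so_far = 6
Position 3 (value -4): max_ending_here = -1, max_so_far = 6
Position 4 (value -6): max_ending_here = -6, max_so_far = 6
Position 5 (value 0): max_ending_here = 0, max_so_far = 6

Maximum subarray: [6]
Maximum sum: 6

The maximum subarray is [6] with sum 6. This subarray runs from index 0 to index 0.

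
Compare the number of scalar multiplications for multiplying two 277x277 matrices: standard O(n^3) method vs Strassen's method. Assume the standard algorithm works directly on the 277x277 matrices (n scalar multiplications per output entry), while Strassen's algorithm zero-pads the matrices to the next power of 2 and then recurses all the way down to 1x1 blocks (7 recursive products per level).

Matrix multiplication for 277x277 matrices:

Strassen's algorithm requires power-of-2 dimensions. Pad 277x277 to 512x512 (next power of 2).

Standard algorithm: 277^3 = 21253933 multiplications
Strassen's algorithm: 7^(log2(512)) = 7^9 = 40353607 multiplications
Difference: 21253933 - 40353607 = -19099674 (Strassen uses MORE here due to padding overhead — for small or just-over-power-of-2 n, padding can outweigh the per-level savings)

Standard: 21253933 multiplications (277^3). Strassen: 40353607 multiplications (7^9, after padding to 512x512). Strassen reduces 8 recursive multiplications to 7 at each level.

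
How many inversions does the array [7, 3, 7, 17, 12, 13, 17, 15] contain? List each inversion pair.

Finding inversions in [7, 3, 7, 17, 12, 13, 17, 15]:

(0, 1): arr[0]=7 > arr[1]=3
(3, 4): arr[3]=17 > arr[4]=12
(3, 5): arr[3]=17 > arr[5]=13
(3, 7): arr[3]=17 > arr[7]=15
(6, 7): arr[6]=17 > arr[7]=15

Total inversions: 5

The array has 5 inversion(s): (0,1), (3,4), (3,5), (3,7), (6,7). Each pair (i,j) satisfies i < j and arr[i] > arr[j].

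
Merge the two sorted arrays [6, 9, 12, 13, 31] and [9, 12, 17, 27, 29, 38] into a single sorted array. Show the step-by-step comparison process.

Merging process:

Compare 6 vs 9: take 6 from left. Merged: [6]
Compare 9 vs 9: take 9 from left. Merged: [6, 9]
Compare 12 vs 9: take 9 from right. Merged: [6, 9, 9]
Compare 12 vs 12: take 12 from left. Merged: [6, 9, 9, 12]
Compare 13 vs 12: take 12 from right. Merged: [6, 9, 9, 12, 12]
Compare 13 vs 17: take 13 from left. Merged: [6, 9, 9, 12, 12, 13]
Compare 31 vs 17: take 17 from right. Merged: [6, 9, 9, 12, 12, 13, 17]
Compare 31 vs 27: take 27 from right. Merged: [6, 9, 9, 12, 12, 13, 17, 27]
Compare 31 vs 29: take 29 from right. Merged: [6, 9, 9, 12, 12, 13, 17, 27, 29]
Compare 31 vs 38: take 31 from left. Merged: [6, 9, 9, 12, 12, 13, 17, 27, 29, 31]
Append remaining from right: [38]. Merged: [6, 9, 9, 12, 12, 13, 17, 27, 29, 31, 38]

Final merged array: [6, 9, 9, 12, 12, 13, 17, 27, 29, 31, 38]
Total comparisons: 10

The merged array is [6, 9, 9, 12, 12, 13, 17, 27, 29, 31, 38], requiring 10 comparisons. The merge step runs in O(n) time where n is the total number of elements.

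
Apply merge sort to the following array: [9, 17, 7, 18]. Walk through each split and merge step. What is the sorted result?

Merge sort trace:

Split: [9, 17, 7, 18] -> [9, 17] and [7, 18]
  Split: [9, 17] -> [9] and [17]
  Merge: [9] + [17] -> [9, 17]
  Split: [7, 18] -> [7] and [18]
  Merge: [7] + [18] -> [7, 18]
Merge: [9, 17] + [7, 18] -> [7, 9, 17, 18]

Final sorted array: [7, 9, 17, 18]

The merge sort proceeds by recursively splitting the array and merging sorted halves.
After all merges, the sorted array is [7, 9, 17, 18].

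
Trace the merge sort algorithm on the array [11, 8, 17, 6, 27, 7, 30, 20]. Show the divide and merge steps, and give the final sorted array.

Merge sort trace:

Split: [11, 8, 17, 6, 27, 7, 30, 20] -> [11, 8, 17, 6] and [27, 7, 30, 20]
  Split: [11, 8, 17, 6] -> [11, 8] and [17, 6]
    Split: [11, 8] -> [11] and [8]
    Merge: [11] + [8] -> [8, 11]
    Split: [17, 6] -> [17] and [6]
    Merge: [17] + [6] -> [6, 17]
  Merge: [8, 11] + [6, 17] -> [6, 8, 11, 17]
  Split: [27, 7, 30, 20] -> [27, 7] and [30, 20]
    Split: [27, 7] -> [27] and [7]
    Merge: [27] + [7] -> [7, 27]
    Split: [30, 20] -> [30] and [20]
    Merge: [30] + [20] -> [20, 30]
  Merge: [7, 27] + [20, 30] -> [7, 20, 27, 30]
Merge: [6, 8, 11, 17] + [7, 20, 27, 30] -> [6, 7, 8, 11, 17, 20, 27, 30]

Final sorted array: [6, 7, 8, 11, 17, 20, 27, 30]

The merge sort proceeds by recursively splitting the array and merging sorted halves.
After all merges, the sorted array is [6, 7, 8, 11, 17, 20, 27, 30].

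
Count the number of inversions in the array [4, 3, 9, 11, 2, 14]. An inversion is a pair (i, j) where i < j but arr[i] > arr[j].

Finding inversions in [4, 3, 9, 11, 2, 14]:

(0, 1): arr[0]=4 > arr[1]=3
(0, 4): arr[0]=4 > arr[4]=2
(1, 4): arr[1]=3 > arr[4]=2
(2, 4): arr[2]=9 > arr[4]=2
(3, 4): arr[3]=11 > arr[4]=2

Total inversions: 5

The array has 5 inversion(s): (0,1), (0,4), (1,4), (2,4), (3,4). Each pair (i,j) satisfies i < j and arr[i] > arr[j].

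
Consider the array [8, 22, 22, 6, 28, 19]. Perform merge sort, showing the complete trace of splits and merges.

Merge sort trace:

Split: [8, 22, 22, 6, 28, 19] -> [8, 22, 22] and [6, 28, 19]
  Split: [8, 22, 22] -> [8] and [22, 22]
    Split: [22, 22] -> [22] and [22]
    Merge: [22] + [22] -> [22, 22]
  Merge: [8] + [22, 22] -> [8, 22, 22]
  Split: [6, 28, 19] -> [6] and [28, 19]
    Split: [28, 19] -> [28] and [19]
    Merge: [28] + [19] -> [19, 28]
  Merge: [6] + [19, 28] -> [6, 19, 28]
Merge: [8, 22, 22] + [6, 19, 28] -> [6, 8, 19, 22, 22, 28]

Final sorted array: [6, 8, 19, 22, 22, 28]

The merge sort proceeds by recursively splitting the array and merging sorted halves.
After all merges, the sorted array is [6, 8, 19, 22, 22, 28].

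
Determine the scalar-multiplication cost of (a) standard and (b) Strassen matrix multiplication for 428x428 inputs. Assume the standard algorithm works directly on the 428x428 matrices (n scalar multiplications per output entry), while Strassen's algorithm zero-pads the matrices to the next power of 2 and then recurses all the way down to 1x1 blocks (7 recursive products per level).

Matrix multiplication for 428x428 matrices:

Strassen's algorithm requires power-of-2 dimensions. Pad 428x428 to 512x512 (next power of 2).

Standard algorithm: 428^3 = 78402752 multiplications
Strassen's algorithm: 7^(log2(512)) = 7^9 = 40353607 multiplications
Savings: 78402752 - 40353607 = 38049145 multiplications

Standard: 78402752 multiplications (428^3). Strassen: 40353607 multiplications (7^9, after padding to 512x512). Strassen reduces 8 recursive multiplications to 7 at each level.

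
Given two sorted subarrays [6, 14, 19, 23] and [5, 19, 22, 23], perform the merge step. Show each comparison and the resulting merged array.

Merging process:

Compare 6 vs 5: take 5 from right. Merged: [5]
Compare 6 vs 19: take 6 from left. Merged: [5, 6]
Compare 14 vs 19: take 14 from left. Merged: [5, 6, 14]
Compare 19 vs 19: take 19 from left. Merged: [5, 6, 14, 19]
Compare 23 vs 19: take 19 from right. Merged: [5, 6, 14, 19, 19]
Compare 23 vs 22: take 22 from right. Merged: [5, 6, 14, 19, 19, 22]
Compare 23 vs 23: take 23 from left. Merged: [5, 6, 14, 19, 19, 22, 23]
Append remaining from right: [23]. Merged: [5, 6, 14, 19, 19, 22, 23, 23]

Final merged array: [5, 6, 14, 19, 19, 22, 23, 23]
Total comparisons: 7

The merged array is [5, 6, 14, 19, 19, 22, 23, 23], requiring 7 comparisons. The merge step runs in O(n) time where n is the total number of elements.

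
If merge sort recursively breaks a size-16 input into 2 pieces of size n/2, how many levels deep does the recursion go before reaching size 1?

For divide and conquer with division factor 2:

Problem sizes at each level:
Level 0: 16
Level 1: 8
Level 2: 4
Level 3: 2
Level 4: 1

The root is level 0 and the size-1 base case is level 4 (the tree spans levels 0 through 4, i.e. 5 levels counting the root), so the depth is the number of divisions: log_2(16) = 4

The recursion tree depth is log_2(16) = 4. At each level, the problem size is divided by 2, so it takes 4 divisions to reduce to a base case of size 1. The algorithm makes 2 recursive calls at each level.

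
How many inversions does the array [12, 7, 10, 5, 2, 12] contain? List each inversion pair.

Finding inversions in [12, 7, 10, 5, 2, 12]:

(0, 1): arr[0]=12 > arr[1]=7
(0, 2): arr[0]=12 > arr[2]=10
(0, 3): arr[0]=12 > arr[3]=5
(0, 4): arr[0]=12 > arr[4]=2
(1, 3): arr[1]=7 > arr[3]=5
(1, 4): arr[1]=7 > arr[4]=2
(2, 3): arr[2]=10 > arr[3]=5
(2, 4): arr[2]=10 > arr[4]=2
(3, 4): arr[3]=5 > arr[4]=2

Total inversions: 9

The array has 9 inversion(s): (0,1), (0,2), (0,3), (0,4), (1,3), (1,4), (2,3), (2,4), (3,4). Each pair (i,j) satisfies i < j and arr[i] > arr[j].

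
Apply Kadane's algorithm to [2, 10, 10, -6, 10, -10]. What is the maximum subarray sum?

Using Kadane's algorithm on [2, 10, 10, -6, 10, -10]:

Scanning through the array:
Position 1 (value 10): max_ending_here = 12, max_so_far = 12
Position 2 (value 10): max_ending_here = 22, max_so_far = 22
Position 3 (value -6): max_ending_here = 16, max_so_far = 22
Position 4 (value 10): max_ending_here = 26, max_so_far = 26
Position 5 (value -10): max_ending_here = 16, max_so_far = 26

Maximum subarray: [2, 10, 10, -6, 10]
Maximum sum: 26

The maximum subarray is [2, 10, 10, -6, 10] with sum 26. This subarray runs from index 0 to index 4.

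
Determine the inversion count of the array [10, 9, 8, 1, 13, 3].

Finding inversions in [10, 9, 8, 1, 13, 3]:

(0, 1): arr[0]=10 > arr[1]=9
(0, 2): arr[0]=10 > arr[2]=8
(0, 3): arr[0]=10 > arr[3]=1
(0, 5): arr[0]=10 > arr[5]=3
(1, 2): arr[1]=9 > arr[2]=8
(1, 3): arr[1]=9 > arr[3]=1
(1, 5): arr[1]=9 > arr[5]=3
(2, 3): arr[2]=8 > arr[3]=1
(2, 5): arr[2]=8 > arr[5]=3
(4, 5): arr[4]=13 > arr[5]=3

Total inversions: 10

The array has 10 inversion(s): (0,1), (0,2), (0,3), (0,5), (1,2), (1,3), (1,5), (2,3), (2,5), (4,5). Each pair (i,j) satisfies i < j and arr[i] > arr[j].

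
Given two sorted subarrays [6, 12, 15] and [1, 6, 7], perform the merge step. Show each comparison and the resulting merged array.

Merging process:

Compare 6 vs 1: take 1 from right. Merged: [1]
Compare 6 vs 6: take 6 from left. Merged: [1, 6]
Compare 12 vs 6: take 6 from right. Merged: [1, 6, 6]
Compare 12 vs 7: take 7 from right. Merged: [1, 6, 6, 7]
Append remaining from left: [12, 15]. Merged: [1, 6, 6, 7, 12, 15]

Final merged array: [1, 6, 6, 7, 12, 15]
Total comparisons: 4

The merged array is [1, 6, 6, 7, 12, 15], requiring 4 comparisons. The merge step runs in O(n) time where n is the total number of elements.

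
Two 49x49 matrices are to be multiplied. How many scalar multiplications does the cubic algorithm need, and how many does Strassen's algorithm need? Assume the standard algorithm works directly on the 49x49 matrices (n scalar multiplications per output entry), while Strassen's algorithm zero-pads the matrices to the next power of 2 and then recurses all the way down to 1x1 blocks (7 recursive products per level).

Matrix multiplication for 49x49 matrices:

Strassen's algorithm requires power-of-2 dimensions. Pad 49x49 to 64x64 (next power of 2).

Standard algorithm: 49^3 = 117649 multiplications
Strassen's algorithm: 7^(log2(64)) = 7^6 = 117649 multiplications
Savings: 117649 - 117649 = 0 multiplications

Standard: 117649 multiplications (49^3). Strassen: 117649 multiplications (7^6, after padding to 64x64). Strassen reduces 8 recursive multiplications to 7 at each level.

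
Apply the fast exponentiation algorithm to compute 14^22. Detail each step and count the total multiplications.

Computing 14^22 by squaring (build up from 14^1; each line after the first costs one multiplication):

14^1 = 14
14^2 = (14^1)^2 = 14^2 = 196
14^4 = (14^2)^2 = 196^2 = 38416
14^5 = 14 * 14^4 = 14 * 38416 = 537824
14^10 = (14^5)^2 = 537824^2 = 289254654976
14^11 = 14 * 14^10 = 14 * 289254654976 = 4049565169664
14^22 = (14^11)^2 = 4049565169664^2 = 16398978063355821105872896

Result: 16398978063355821105872896
Multiplications needed: 6 (6 lines after 14^1)

14^22 = 16398978063355821105872896. Using exponentiation by squaring, this requires 6 multiplications. The key idea: if the exponent is even, square the half-power; if odd, multiply by the base once.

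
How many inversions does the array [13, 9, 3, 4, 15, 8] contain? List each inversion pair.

Finding inversions in [13, 9, 3, 4, 15, 8]:

(0, 1): arr[0]=13 > arr[1]=9
(0, 2): arr[0]=13 > arr[2]=3
(0, 3): arr[0]=13 > arr[3]=4
(0, 5): arr[0]=13 > arr[5]=8
(1, 2): arr[1]=9 > arr[2]=3
(1, 3): arr[1]=9 > arr[3]=4
(1, 5): arr[1]=9 > arr[5]=8
(4, 5): arr[4]=15 > arr[5]=8

Total inversions: 8

The array has 8 inversion(s): (0,1), (0,2), (0,3), (0,5), (1,2), (1,3), (1,5), (4,5). Each pair (i,j) satisfies i < j and arr[i] > arr[j].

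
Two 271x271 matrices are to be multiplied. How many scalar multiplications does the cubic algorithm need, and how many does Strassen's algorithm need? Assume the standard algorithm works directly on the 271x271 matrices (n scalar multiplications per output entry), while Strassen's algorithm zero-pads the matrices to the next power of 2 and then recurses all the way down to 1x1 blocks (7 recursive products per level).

Matrix multiplication for 271x271 matrices:

Strassen's algorithm requires power-of-2 dimensions. Pad 271x271 to 512x512 (next power of 2).

Standard algorithm: 271^3 = 19902511 multiplications
Strassen's algorithm: 7^(log2(512)) = 7^9 = 40353607 multiplications
Difference: 19902511 - 40353607 = -20451096 (Strassen uses MORE here due to padding overhead — for small or just-over-power-of-2 n, padding can outweigh the per-level savings)

Standard: 19902511 multiplications (271^3). Strassen: 40353607 multiplications (7^9, after padding to 512x512). Strassen reduces 8 recursive multiplications to 7 at each level.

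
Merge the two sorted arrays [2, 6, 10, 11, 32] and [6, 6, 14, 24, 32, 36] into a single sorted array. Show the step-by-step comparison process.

Merging process:

Compare 2 vs 6: take 2 from left. Merged: [2]
Compare 6 vs 6: take 6 from left. Merged: [2, 6]
Compare 10 vs 6: take 6 from right. Merged: [2, 6, 6]
Compare 10 vs 6: take 6 from right. Merged: [2, 6, 6, 6]
Compare 10 vs 14: take 10 from left. Merged: [2, 6, 6, 6, 10]
Compare 11 vs 14: take 11 from left. Merged: [2, 6, 6, 6, 10, 11]
Compare 32 vs 14: take 14 from right. Merged: [2, 6, 6, 6, 10, 11, 14]
Compare 32 vs 24: take 24 from right. Merged: [2, 6, 6, 6, 10, 11, 14, 24]
Compare 32 vs 32: take 32 from left. Merged: [2, 6, 6, 6, 10, 11, 14, 24, 32]
Append remaining from right: [32, 36]. Merged: [2, 6, 6, 6, 10, 11, 14, 24, 32, 32, 36]

Final merged array: [2, 6, 6, 6, 10, 11, 14, 24, 32, 32, 36]
Total comparisons: 9

The merged array is [2, 6, 6, 6, 10, 11, 14, 24, 32, 32, 36], requiring 9 comparisons. The merge step runs in O(n) time where n is the total number of elements.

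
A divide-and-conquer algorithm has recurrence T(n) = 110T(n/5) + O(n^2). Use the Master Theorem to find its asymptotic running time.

Master Theorem for T(n) = 110T(n/5) + O(n^2):

a = 110, b = 5, c = 2
log_b(a) = log_5(110) = 2.9206

Case 1: c = 2 < log_5(110) = 2.9206
T(n) = O(n^(log_5 110))

For T(n) = 110T(n/5) + O(n^2): log_5(110) = 2.9206. This is Case 1 of the Master Theorem (c < log_b(a), work dominated by leaves), giving O(n^(log_5 110)).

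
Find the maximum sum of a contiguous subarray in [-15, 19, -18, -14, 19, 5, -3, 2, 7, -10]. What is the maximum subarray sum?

Using Kadane's algorithm on [-15, 19, -18, -14, 19, 5, -3, 2, 7, -10]:

Scanning through the array:
Position 1 (value 19): max_ending_here = 19, max_so_far = 19
Position 2 (value -18): max_ending_here = 1, max_so_far = 19
Position 3 (value -14): max_ending_here = -13, max_so_far = 19
Position 4 (value 19): max_ending_here = 19, max_so_far = 19
Position 5 (value 5): max_ending_here = 24, max_so_far = 24
Position 6 (value -3): max_ending_here = 21, max_so_far = 24
Position 7 (value 2): max_ending_here = 23, max_so_far = 24
Position 8 (value 7): max_ending_here = 30, max_so_far = 30
Position 9 (value -10): max_ending_here = 20, max_so_far = 30

Maximum subarray: [19, 5, -3, 2, 7]
Maximum sum: 30

The maximum subarray is [19, 5, -3, 2, 7] with sum 30. This subarray runs from index 4 to index 8.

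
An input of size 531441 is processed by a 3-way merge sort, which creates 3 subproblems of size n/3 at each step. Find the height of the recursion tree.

For divide and conquer with division factor 3:

Problem sizes at each level:
Level 0: 531441
Level 1: 177147
Level 2: 59049
Level 3: 19683
Level 4: 6561
Level 5: 2187
Level 6: 729
Level 7: 243
Level 8: 81
Level 9: 27
Level 10: 9
Level 11: 3
Level 12: 1

The root is level 0 and the size-1 base case is level 12 (the tree spans levels 0 through 12, i.e. 13 levels counting the root), so the depth is the number of divisions: log_3(531441) = 12

The recursion tree depth is log_3(531441) = 12. At each level, the problem size is divided by 3, so it takes 12 divisions to reduce to a base case of size 1. The algorithm makes 3 recursive calls at each level.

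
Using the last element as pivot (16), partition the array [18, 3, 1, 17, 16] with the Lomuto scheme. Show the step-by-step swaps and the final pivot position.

Lomuto partition with pivot = 16:

Initial array: [18, 3, 1, 17, 16]

arr[0]=18 > 16: no swap
arr[1]=3 <= 16: swap with position 0, array becomes [3, 18, 1, 17, 16]
arr[2]=1 <= 16: swap with position 1, array becomes [3, 1, 18, 17, 16]
arr[3]=17 > 16: no swap

Place pivot at position 2: [3, 1, 16, 17, 18]
Pivot position: 2

After partitioning with pivot 16, the array becomes [3, 1, 16, 17, 18]. The pivot is placed at index 2. All elements to the left of the pivot are <= 16, and all elements to the right are > 16.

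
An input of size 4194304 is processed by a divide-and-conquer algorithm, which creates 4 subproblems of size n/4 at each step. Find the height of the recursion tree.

For divide and conquer with division factor 4:

Problem sizes at each level:
Level 0: 4194304
Level 1: 1048576
Level 2: 262144
Level 3: 65536
Level 4: 16384
Level 5: 4096
Level 6: 1024
Level 7: 256
Level 8: 64
Level 9: 16
Level 10: 4
Level 11: 1

The root is level 0 and the size-1 base case is level 11 (the tree spans levels 0 through 11, i.e. 12 levels counting the root), so the depth is the number of divisions: log_4(4194304) = 11

The recursion tree depth is log_4(4194304) = 11. At each level, the problem size is divided by 4, so it takes 11 divisions to reduce to a base case of size 1. The algorithm makes 4 recursive calls at each level.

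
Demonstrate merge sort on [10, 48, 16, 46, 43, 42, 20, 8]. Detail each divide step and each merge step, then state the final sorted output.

Merge sort trace:

Split: [10, 48, 16, 46, 43, 42, 20, 8] -> [10, 48, 16, 46] and [43, 42, 20, 8]
  Split: [10, 48, 16, 46] -> [10, 48] and [16, 46]
    Split: [10, 48] -> [10] and [48]
    Merge: [10] + [48] -> [10, 48]
    Split: [16, 46] -> [16] and [46]
    Merge: [16] + [46] -> [16, 46]
  Merge: [10, 48] + [16, 46] -> [10, 16, 46, 48]
  Split: [43, 42, 20, 8] -> [43, 42] and [20, 8]
    Split: [43, 42] -> [43] and [42]
    Merge: [43] + [42] -> [42, 43]
    Split: [20, 8] -> [20] and [8]
    Merge: [20] + [8] -> [8, 20]
  Merge: [42, 43] + [8, 20] -> [8, 20, 42, 43]
Merge: [10, 16, 46, 48] + [8, 20, 42, 43] -> [8, 10, 16, 20, 42, 43, 46, 48]

Final sorted array: [8, 10, 16, 20, 42, 43, 46, 48]

The merge sort proceeds by recursively splitting the array and merging sorted halves.
After all merges, the sorted array is [8, 10, 16, 20, 42, 43, 46, 48].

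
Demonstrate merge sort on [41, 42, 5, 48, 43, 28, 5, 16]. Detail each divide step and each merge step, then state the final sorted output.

Merge sort trace:

Split: [41, 42, 5, 48, 43, 28, 5, 16] -> [41, 42, 5, 48] and [43, 28, 5, 16]
  Split: [41, 42, 5, 48] -> [41, 42] and [5, 48]
    Split: [41, 42] -> [41] and [42]
    Merge: [41] + [42] -> [41, 42]
    Split: [5, 48] -> [5] and [48]
    Merge: [5] + [48] -> [5, 48]
  Merge: [41, 42] + [5, 48] -> [5, 41, 42, 48]
  Split: [43, 28, 5, 16] -> [43, 28] and [5, 16]
    Split: [43, 28] -> [43] and [28]
    Merge: [43] + [28] -> [28, 43]
    Split: [5, 16] -> [5] and [16]
    Merge: [5] + [16] -> [5, 16]
  Merge: [28, 43] + [5, 16] -> [5, 16, 28, 43]
Merge: [5, 41, 42, 48] + [5, 16, 28, 43] -> [5, 5, 16, 28, 41, 42, 43, 48]

Final sorted array: [5, 5, 16, 28, 41, 42, 43, 48]

The merge sort proceeds by recursively splitting the array and merging sorted halves.
After all merges, the sorted array is [5, 5, 16, 28, 41, 42, 43, 48].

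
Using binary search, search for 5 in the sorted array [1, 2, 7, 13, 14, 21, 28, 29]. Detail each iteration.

Binary search for 5 in [1, 2, 7, 13, 14, 21, 28, 29]:

lo=0, hi=7, mid=3, arr[mid]=13 -> 13 > 5, search left half
lo=0, hi=2, mid=1, arr[mid]=2 -> 2 < 5, search right half
lo=2, hi=2, mid=2, arr[mid]=7 -> 7 > 5, search left half
lo=2 > hi=1, target 5 not found

Binary search determines that 5 is not in the array after 3 comparisons. The search space was exhausted without finding the target.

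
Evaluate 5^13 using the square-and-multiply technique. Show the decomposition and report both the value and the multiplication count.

Computing 5^13 by squaring (build up from 5^1; each line after the first costs one multiplication):

5^1 = 5
5^2 = (5^1)^2 = 5^2 = 25
5^3 = 5 * 5^2 = 5 * 25 = 125
5^6 = (5^3)^2 = 125^2 = 15625
5^12 = (5^6)^2 = 15625^2 = 244140625
5^13 = 5 * 5^12 = 5 * 244140625 = 1220703125

Result: 1220703125
Multiplications needed: 5 (5 lines after 5^1)

5^13 = 1220703125. Using exponentiation by squaring, this requires 5 multiplications. The key idea: if the exponent is even, square the half-power; if odd, multiply by the base once.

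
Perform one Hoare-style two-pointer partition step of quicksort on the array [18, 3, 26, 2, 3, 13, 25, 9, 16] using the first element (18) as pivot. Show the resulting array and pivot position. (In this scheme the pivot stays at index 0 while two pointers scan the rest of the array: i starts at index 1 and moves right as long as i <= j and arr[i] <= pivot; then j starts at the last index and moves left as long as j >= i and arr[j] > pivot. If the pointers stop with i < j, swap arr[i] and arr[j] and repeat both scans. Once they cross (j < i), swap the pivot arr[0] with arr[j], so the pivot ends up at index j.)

Hoare-style two-pointer partition with pivot = 18:

Initial array: [18, 3, 26, 2, 3, 13, 25, 9, 16]

Pointers start at i = 1, j = 8.
i stops at index 2 (arr[2]=26 > 18), j stops at index 8 (arr[8]=16 <= 18): swap arr[2] and arr[8], array becomes [18, 3, 16, 2, 3, 13, 25, 9, 26]
i stops at index 6 (arr[6]=25 > 18), j stops at index 7 (arr[7]=9 <= 18): swap arr[6] and arr[7], array becomes [18, 3, 16, 2, 3, 13, 9, 25, 26]
i ends at 7, j ends at 6: the pointers have crossed (j < i), so scanning stops.

Swap pivot arr[0] with arr[6] to place pivot at position 6: [9, 3, 16, 2, 3, 13, 18, 25, 26]
Pivot position: 6

After partitioning with pivot 18, the array becomes [9, 3, 16, 2, 3, 13, 18, 25, 26]. The pivot is placed at index 6. All elements to the left of the pivot are <= 18, and all elements to the right are > 18.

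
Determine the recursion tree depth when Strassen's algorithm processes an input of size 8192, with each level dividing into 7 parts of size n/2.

For divide and conquer with division factor 2:

Problem sizes at each level:
Level 0: 8192
Level 1: 4096
Level 2: 2048
Level 3: 1024
Level 4: 512
Level 5: 256
Level 6: 128
Level 7: 64
Level 8: 32
Level 9: 16
Level 10: 8
Level 11: 4
Level 12: 2
Level 13: 1

The root is level 0 and the size-1 base case is level 13 (the tree spans levels 0 through 13, i.e. 14 levels counting the root), so the depth is the number of divisions: log_2(8192) = 13

The recursion tree depth is log_2(8192) = 13. At each level, the problem size is divided by 2, so it takes 13 divisions to reduce to a base case of size 1. The algorithm makes 7 recursive calls at each level.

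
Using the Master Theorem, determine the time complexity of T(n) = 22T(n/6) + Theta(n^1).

Master Theorem for T(n) = 22T(n/6) + O(n^1):

a = 22, b = 6, c = 1
log_b(a) = log_6(22) = 1.7251

Case 1: c = 1 < log_6(22) = 1.7251
T(n) = O(n^(log_6 22))

For T(n) = 22T(n/6) + O(n^1): log_6(22) = 1.7251. This is Case 1 of the Master Theorem (c < log_b(a), work dominated by leaves), giving O(n^(log_6 22)).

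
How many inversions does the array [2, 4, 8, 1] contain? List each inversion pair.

Finding inversions in [2, 4, 8, 1]:

(0, 3): arr[0]=2 > arr[3]=1
(1, 3): arr[1]=4 > arr[3]=1
(2, 3): arr[2]=8 > arr[3]=1

Total inversions: 3

The array has 3 inversion(s): (0,3), (1,3), (2,3). Each pair (i,j) satisfies i < j and arr[i] > arr[j].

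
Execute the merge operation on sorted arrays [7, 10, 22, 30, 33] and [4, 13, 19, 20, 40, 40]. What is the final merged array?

Merging process:

Compare 7 vs 4: take 4 from right. Merged: [4]
Compare 7 vs 13: take 7 from left. Merged: [4, 7]
Compare 10 vs 13: take 10 from left. Merged: [4, 7, 10]
Compare 22 vs 13: take 13 from right. Merged: [4, 7, 10, 13]
Compare 22 vs 19: take 19 from right. Merged: [4, 7, 10, 13, 19]
Compare 22 vs 20: take 20 from right. Merged: [4, 7, 10, 13, 19, 20]
Compare 22 vs 40: take 22 from left. Merged: [4, 7, 10, 13, 19, 20, 22]
Compare 30 vs 40: take 30 from left. Merged: [4, 7, 10, 13, 19, 20, 22, 30]
Compare 33 vs 40: take 33 from left. Merged: [4, 7, 10, 13, 19, 20, 22, 30, 33]
Append remaining from right: [40, 40]. Merged: [4, 7, 10, 13, 19, 20, 22, 30, 33, 40, 40]

Final merged array: [4, 7, 10, 13, 19, 20, 22, 30, 33, 40, 40]
Total comparisons: 9

The merged array is [4, 7, 10, 13, 19, 20, 22, 30, 33, 40, 40], requiring 9 comparisons. The merge step runs in O(n) time where n is the total number of elements.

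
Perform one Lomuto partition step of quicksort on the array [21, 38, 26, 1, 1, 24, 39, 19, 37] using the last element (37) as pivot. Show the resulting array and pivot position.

Lomuto partition with pivot = 37:

Initial array: [21, 38, 26, 1, 1, 24, 39, 19, 37]

arr[0]=21 <= 37: swap with position 0, array becomes [21, 38, 26, 1, 1, 24, 39, 19, 37]
arr[1]=38 > 37: no swap
arr[2]=26 <= 37: swap with position 1, array becomes [21, 26, 38, 1, 1, 24, 39, 19, 37]
arr[3]=1 <= 37: swap with position 2, array becomes [21, 26, 1, 38, 1, 24, 39, 19, 37]
arr[4]=1 <= 37: swap with position 3, array becomes [21, 26, 1, 1, 38, 24, 39, 19, 37]
arr[5]=24 <= 37: swap with position 4, array becomes [21, 26, 1, 1, 24, 38, 39, 19, 37]
arr[6]=39 > 37: no swap
arr[7]=19 <= 37: swap with position 5, array becomes [21, 26, 1, 1, 24, 19, 39, 38, 37]

Place pivot at position 6: [21, 26, 1, 1, 24, 19, 37, 38, 39]
Pivot position: 6

After partitioning with pivot 37, the array becomes [21, 26, 1, 1, 24, 19, 37, 38, 39]. The pivot is placed at index 6. All elements to the left of the pivot are <= 37, and all elements to the right are > 37.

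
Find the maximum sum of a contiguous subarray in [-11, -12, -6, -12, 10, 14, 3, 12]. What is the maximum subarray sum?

Using Kadane's algorithm on [-11, -12, -6, -12, 10, 14, 3, 12]:

Scanning through the array:
Position 1 (value -12): max_ending_here = -12, max_so_far = -11
Position 2 (value -6): max_ending_here = -6, max_so_far = -6
Position 3 (value -12): max_ending_here = -12, max_so_far = -6
Position 4 (value 10): max_ending_here = 10, max_so_far = 10
Position 5 (value 14): max_ending_here = 24, max_so_far = 24
Position 6 (value 3): max_ending_here = 27, max_so_far = 27
Position 7 (value 12): max_ending_here = 39, max_so_far = 39

Maximum subarray: [10, 14, 3, 12]
Maximum sum: 39

The maximum subarray is [10, 14, 3, 12] with sum 39. This subarray runs from index 4 to index 7.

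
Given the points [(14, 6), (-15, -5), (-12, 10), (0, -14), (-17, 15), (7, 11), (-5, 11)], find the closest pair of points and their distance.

Computing all pairwise distances among 7 points:

d((14, 6), (-15, -5)) = 31.0161
d((14, 6), (-12, 10)) = 26.3059
d((14, 6), (0, -14)) = 24.4131
d((14, 6), (-17, 15)) = 32.28
d((14, 6), (7, 11)) = 8.6023
d((14, 6), (-5, 11)) = 19.6469
d((-15, -5), (-12, 10)) = 15.2971
d((-15, -5), (0, -14)) = 17.4929
d((-15, -5), (-17, 15)) = 20.0998
d((-15, -5), (7, 11)) = 27.2029
d((-15, -5), (-5, 11)) = 18.868
d((-12, 10), (0, -14)) = 26.8328
d((-12, 10), (-17, 15)) = 7.0711 <-- minimum
d((-12, 10), (7, 11)) = 19.0263
d((-12, 10), (-5, 11)) = 7.0711 <-- minimum
d((0, -14), (-17, 15)) = 33.6155
d((0, -14), (7, 11)) = 25.9615
d((0, -14), (-5, 11)) = 25.4951
d((-17, 15), (7, 11)) = 24.3311
d((-17, 15), (-5, 11)) = 12.6491
d((7, 11), (-5, 11)) = 12.0

Minimum distance: 7.0711 (tie among 2 pairs: (-12, 10) and (-17, 15); (-12, 10) and (-5, 11))

The minimum Euclidean distance is 7.0711. There is a tie: 2 pairs achieve this minimum — (-12, 10) and (-17, 15); (-12, 10) and (-5, 11). Any of these is a valid closest pair. For 7 points, brute-force pairwise comparison is shown above. For large n, the divide-and-conquer algorithm (sort by x, recurse on halves, check the dividing strip) achieves O(n log n).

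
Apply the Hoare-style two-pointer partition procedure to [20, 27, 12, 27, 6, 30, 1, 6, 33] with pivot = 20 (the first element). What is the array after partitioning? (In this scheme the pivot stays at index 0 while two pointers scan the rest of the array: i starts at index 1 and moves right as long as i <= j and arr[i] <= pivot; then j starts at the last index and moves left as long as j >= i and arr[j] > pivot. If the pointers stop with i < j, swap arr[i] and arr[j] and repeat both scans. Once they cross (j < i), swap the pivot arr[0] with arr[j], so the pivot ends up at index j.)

Hoare-style two-pointer partition with pivot = 20:

Initial array: [20, 27, 12, 27, 6, 30, 1, 6, 33]

Pointers start at i = 1, j = 8.
i stops at index 1 (arr[1]=27 > 20), j stops at index 7 (arr[7]=6 <= 20): swap arr[1] and arr[7], array becomes [20, 6, 12, 27, 6, 30, 1, 27, 33]
i stops at index 3 (arr[3]=27 > 20), j stops at index 6 (arr[6]=1 <= 20): swap arr[3] and arr[6], array becomes [20, 6, 12, 1, 6, 30, 27, 27, 33]
i ends at 5, j ends at 4: the pointers have crossed (j < i), so scanning stops.

Swap pivot arr[0] with arr[4] to place pivot at position 4: [6, 6, 12, 1, 20, 30, 27, 27, 33]
Pivot position: 4

After partitioning with pivot 20, the array becomes [6, 6, 12, 1, 20, 30, 27, 27, 33]. The pivot is placed at index 4. All elements to the left of the pivot are <= 20, and all elements to the right are > 20.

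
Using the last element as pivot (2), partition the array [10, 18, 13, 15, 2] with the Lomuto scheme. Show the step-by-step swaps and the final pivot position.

Lomuto partition with pivot = 2:

Initial array: [10, 18, 13, 15, 2]

arr[0]=10 > 2: no swap
arr[1]=18 > 2: no swap
arr[2]=13 > 2: no swap
arr[3]=15 > 2: no swap

Place pivot at position 0: [2, 18, 13, 15, 10]
Pivot position: 0

After partitioning with pivot 2, the array becomes [2, 18, 13, 15, 10]. The pivot is placed at index 0. All elements to the left of the pivot are <= 2, and all elements to the right are > 2.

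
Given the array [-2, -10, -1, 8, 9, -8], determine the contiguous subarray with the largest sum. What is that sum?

Using Kadane's algorithm on [-2, -10, -1, 8, 9, -8]:

Scanning through the array:
Position 1 (value -10): max_ending_here = -10, max_so_far = -2
Position 2 (value -1): max_ending_here = -1, max_so_far = -1
Position 3 (value 8): max_ending_here = 8, max_so_far = 8
Position 4 (value 9): max_ending_here = 17, max_so_far = 17
Position 5 (value -8): max_ending_here = 9, max_so_far = 17

Maximum subarray: [8, 9]
Maximum sum: 17

The maximum subarray is [8, 9] with sum 17. This subarray runs from index 3 to index 4.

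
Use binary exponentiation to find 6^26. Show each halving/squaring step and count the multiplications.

Computing 6^26 by squaring (build up from 6^1; each line after the first costs one multiplication):

6^1 = 6
6^2 = (6^1)^2 = 6^2 = 36
6^3 = 6 * 6^2 = 6 * 36 = 216
6^6 = (6^3)^2 = 216^2 = 46656
6^12 = (6^6)^2 = 46656^2 = 2176782336
6^13 = 6 * 6^12 = 6 * 2176782336 = 13060694016
6^26 = (6^13)^2 = 13060694016^2 = 170581728179578208256

Result: 170581728179578208256
Multiplications needed: 6 (6 lines after 6^1)

6^26 = 170581728179578208256. Using exponentiation by squaring, this requires 6 multiplications. The key idea: if the exponent is even, square the half-power; if odd, multiply by the base once.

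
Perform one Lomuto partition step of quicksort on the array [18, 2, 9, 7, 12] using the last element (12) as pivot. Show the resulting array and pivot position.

Lomuto partition with pivot = 12:

Initial array: [18, 2, 9, 7, 12]

arr[0]=18 > 12: no swap
arr[1]=2 <= 12: swap with position 0, array becomes [2, 18, 9, 7, 12]
arr[2]=9 <= 12: swap with position 1, array becomes [2, 9, 18, 7, 12]
arr[3]=7 <= 12: swap with position 2, array becomes [2, 9, 7, 18, 12]

Place pivot at position 3: [2, 9, 7, 12, 18]
Pivot position: 3

After partitioning with pivot 12, the array becomes [2, 9, 7, 12, 18]. The pivot is placed at index 3. All elements to the left of the pivot are <= 12, and all elements to the right are > 12.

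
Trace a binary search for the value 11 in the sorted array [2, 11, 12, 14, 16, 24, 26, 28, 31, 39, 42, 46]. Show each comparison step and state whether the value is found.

Binary search for 11 in [2, 11, 12, 14, 16, 24, 26, 28, 31, 39, 42, 46]:

lo=0, hi=11, mid=5, arr[mid]=24 -> 24 > 11, search left half
lo=0, hi=4, mid=2, arr[mid]=12 -> 12 > 11, search left half
lo=0, hi=1, mid=0, arr[mid]=2 -> 2 < 11, search right half
lo=1, hi=1, mid=1, arr[mid]=11 -> Found target at index 1!

Binary search finds 11 at index 1 after 4 comparisons. The search repeatedly halves the search space by comparing with the middle element.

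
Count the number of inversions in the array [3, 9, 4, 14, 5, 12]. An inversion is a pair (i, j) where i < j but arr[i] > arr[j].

Finding inversions in [3, 9, 4, 14, 5, 12]:

(1, 2): arr[1]=9 > arr[2]=4
(1, 4): arr[1]=9 > arr[4]=5
(3, 4): arr[3]=14 > arr[4]=5
(3, 5): arr[3]=14 > arr[5]=12

Total inversions: 4

The array has 4 inversion(s): (1,2), (1,4), (3,4), (3,5). Each pair (i,j) satisfies i < j and arr[i] > arr[j].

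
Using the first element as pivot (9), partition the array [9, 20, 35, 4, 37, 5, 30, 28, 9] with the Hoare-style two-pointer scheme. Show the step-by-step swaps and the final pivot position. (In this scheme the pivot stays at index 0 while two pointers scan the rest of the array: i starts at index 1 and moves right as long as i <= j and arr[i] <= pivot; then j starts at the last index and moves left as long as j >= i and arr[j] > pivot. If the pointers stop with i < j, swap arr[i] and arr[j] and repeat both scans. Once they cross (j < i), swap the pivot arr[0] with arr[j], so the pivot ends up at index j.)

Hoare-style two-pointer partition with pivot = 9:

Initial array: [9, 20, 35, 4, 37, 5, 30, 28, 9]

Pointers start at i = 1, j = 8.
i stops at index 1 (arr[1]=20 > 9), j stops at index 8 (arr[8]=9 <= 9): swap arr[1] and arr[8], array becomes [9, 9, 35, 4, 37, 5, 30, 28, 20]
i stops at index 2 (arr[2]=35 > 9), j stops at index 5 (arr[5]=5 <= 9): swap arr[2] and arr[5], array becomes [9, 9, 5, 4, 37, 35, 30, 28, 20]
i ends at 4, j ends at 3: the pointers have crossed (j < i), so scanning stops.

Swap pivot arr[0] with arr[3] to place pivot at position 3: [4, 9, 5, 9, 37, 35, 30, 28, 20]
Pivot position: 3

After partitioning with pivot 9, the array becomes [4, 9, 5, 9, 37, 35, 30, 28, 20]. The pivot is placed at index 3. All elements to the left of the pivot are <= 9, and all elements to the right are > 9.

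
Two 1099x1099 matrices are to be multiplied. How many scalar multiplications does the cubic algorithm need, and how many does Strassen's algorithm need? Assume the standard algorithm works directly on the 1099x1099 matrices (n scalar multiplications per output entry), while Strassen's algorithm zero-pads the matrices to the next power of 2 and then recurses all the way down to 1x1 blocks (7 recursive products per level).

Matrix multiplication for 1099x1099 matrices:

Strassen's algorithm requires power-of-2 dimensions. Pad 1099x1099 to 2048x2048 (next power of 2).

Standard algorithm: 1099^3 = 1327373299 multiplications
Strassen's algorithm: 7^(log2(2048)) = 7^11 = 1977326743 multiplications
Difference: 1327373299 - 1977326743 = -649953444 (Strassen uses MORE here due to padding overhead — for small or just-over-power-of-2 n, padding can outweigh the per-level savings)

Standard: 1327373299 multiplications (1099^3). Strassen: 1977326743 multiplications (7^11, after padding to 2048x2048). Strassen reduces 8 recursive multiplications to 7 at each level.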